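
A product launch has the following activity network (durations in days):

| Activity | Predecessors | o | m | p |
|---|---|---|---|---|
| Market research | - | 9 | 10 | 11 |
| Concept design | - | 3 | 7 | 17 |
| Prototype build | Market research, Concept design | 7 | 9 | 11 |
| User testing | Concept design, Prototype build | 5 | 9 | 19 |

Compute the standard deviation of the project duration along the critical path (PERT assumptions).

te_Market research = (9 + 4·10 + 11)/6 = 60/6 = 10; σ²_Market research = ((11−9)/6)² = 0.111
te_Concept design = (3 + 4·7 + 17)/6 = 48/6 = 8; σ²_Concept design = ((17−3)/6)² = 5.444
te_Prototype build = (7 + 4·9 + 11)/6 = 54/6 = 9; σ²_Prototype build = ((11−7)/6)² = 0.444
te_User testing = (5 + 4·9 + 19)/6 = 60/6 = 10; σ²_User testing = ((19−5)/6)² = 5.444

Forward pass:
ES_Market research = 0; EF_Market research = 10
ES_Concept design = 0; EF_Concept design = 8
ES_Prototype build = max(EF_Market research=10, EF_Concept design=8) = 10; EF_Prototype build = 10+9 = 19
ES_User testing = max(EF_Concept design=8, EF_Prototype build=19) = 19; EF_User testing = 19+10 = 29
Expected project duration μ = 29 days. Critical path: Market research → Prototype build → User testing.

Variance along critical path = 0.111 + 0.444 + 5.444 = 6.000
σ = √6.000 = 2.449 days

2.45 days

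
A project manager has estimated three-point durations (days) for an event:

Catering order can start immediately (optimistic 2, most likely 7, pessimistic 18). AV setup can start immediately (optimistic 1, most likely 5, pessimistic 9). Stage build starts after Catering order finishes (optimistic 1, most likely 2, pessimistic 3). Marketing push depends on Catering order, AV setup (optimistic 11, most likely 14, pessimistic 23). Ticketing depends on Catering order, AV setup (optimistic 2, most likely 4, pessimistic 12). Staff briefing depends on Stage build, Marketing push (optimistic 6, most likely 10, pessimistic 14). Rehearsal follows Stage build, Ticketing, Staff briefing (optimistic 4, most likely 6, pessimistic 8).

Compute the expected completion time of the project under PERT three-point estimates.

39 days

te_Catering order = (2 + 4·7 + 18)/6 = 48/6 = 8
te_AV setup = (1 + 4·5 + 9)/6 = 30/6 = 5
te_Stage build = (1 + 4·2 + 3)/6 = 12/6 = 2
te_Marketing push = (11 + 4·14 + 23)/6 = 90/6 = 15
te_Ticketing = (2 + 4·4 + 12)/6 = 30/6 = 5
te_Staff briefing = (6 + 4·10 + 14)/6 = 60/6 = 10
te_Rehearsal = (4 + 4·6 + 8)/6 = 36/6 = 6

Forward pass:
ES_Catering order = 0; EF_Catering order = 8
ES_AV setup = 0; EF_AV setup = 5
ES_Stage build = 8; EF_Stage build = 8+2 = 10
ES_Marketing push = max(EF_Catering order=8, EF_AV setup=5) = 8; EF_Marketing push = 8+15 = 23
ES_Ticketing = max(EF_Catering order=8, EF_AV setup=5) = 8; EF_Ticketing = 8+5 = 13
ES_Staff briefing = max(EF_Stage build=10, EF_Marketing push=23) = 23; EF_Staff briefing = 23+10 = 33
ES_Rehearsal = max(EF_Stage build=10, EF_Ticketing=13, EF_Staff briefing=33) = 33; EF_Rehearsal = 33+6 = 39
Expected project duration μ = 39 days. Critical path: Catering order → Marketing push → Staff briefing → Rehearsal.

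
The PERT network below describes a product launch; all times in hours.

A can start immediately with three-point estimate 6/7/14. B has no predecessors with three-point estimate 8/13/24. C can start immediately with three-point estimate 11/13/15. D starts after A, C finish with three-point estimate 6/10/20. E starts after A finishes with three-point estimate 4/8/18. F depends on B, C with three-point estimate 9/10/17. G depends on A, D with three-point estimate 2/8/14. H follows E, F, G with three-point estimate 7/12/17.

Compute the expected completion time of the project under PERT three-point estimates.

te_A = (6 + 4·7 + 14)/6 = 48/6 = 8
te_B = (8 + 4·13 + 24)/6 = 84/6 = 14
te_C = (11 + 4·13 + 15)/6 = 78/6 = 13
te_D = (6 + 4·10 + 20)/6 = 66/6 = 11
te_E = (4 + 4·8 + 18)/6 = 54/6 = 9
te_F = (9 + 4·10 + 17)/6 = 66/6 = 11
te_G = (2 + 4·8 + 14)/6 = 48/6 = 8
te_H = (7 + 4·12 + 17)/6 = 72/6 = 12

Forward pass:
ES_A = 0; EF_A = 8
ES_B = 0; EF_B = 14
ES_C = 0; EF_C = 13
ES_D = max(EF_A=8, EF_C=13) = 13; EF_D = 13+11 = 24
ES_E = 8; EF_E = 8+9 = 17
ES_F = max(EF_B=14, EF_C=13) = 14; EF_F = 14+11 = 25
ES_G = max(EF_A=8, EF_D=24) = 24; EF_G = 24+8 = 32
ES_H = max(EF_E=17, EF_F=25, EF_G=32) = 32; EF_H = 32+12 = 44
Expected project duration μ = 44 hours. Critical path: C → D → G → H.

44 hours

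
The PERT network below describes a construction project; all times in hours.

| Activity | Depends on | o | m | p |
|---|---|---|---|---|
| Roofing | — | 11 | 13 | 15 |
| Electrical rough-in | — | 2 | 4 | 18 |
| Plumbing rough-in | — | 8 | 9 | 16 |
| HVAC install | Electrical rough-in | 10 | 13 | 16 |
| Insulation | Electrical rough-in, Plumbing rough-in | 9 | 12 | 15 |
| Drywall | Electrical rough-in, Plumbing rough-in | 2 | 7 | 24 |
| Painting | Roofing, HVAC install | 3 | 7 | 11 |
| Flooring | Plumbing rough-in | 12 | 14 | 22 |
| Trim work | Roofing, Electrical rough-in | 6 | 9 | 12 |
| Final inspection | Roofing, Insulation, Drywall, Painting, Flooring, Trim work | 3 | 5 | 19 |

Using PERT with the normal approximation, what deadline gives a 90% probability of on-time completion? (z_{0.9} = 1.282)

38.3 hours

te_Roofing = (11 + 4·13 + 15)/6 = 78/6 = 13; σ²_Roofing = ((15−11)/6)² = 0.444
te_Electrical rough-in = (2 + 4·4 + 18)/6 = 36/6 = 6; σ²_Electrical rough-in = ((18−2)/6)² = 7.111
te_Plumbing rough-in = (8 + 4·9 + 16)/6 = 60/6 = 10; σ²_Plumbing rough-in = ((16−8)/6)² = 1.778
te_HVAC install = (10 + 4·13 + 16)/6 = 78/6 = 13; σ²_HVAC install = ((16−10)/6)² = 1.000
te_Insulation = (9 + 4·12 + 15)/6 = 72/6 = 12; σ²_Insulation = ((15−9)/6)² = 1.000
te_Drywall = (2 + 4·7 + 24)/6 = 54/6 = 9; σ²_Drywall = ((24−2)/6)² = 13.444
te_Painting = (3 + 4·7 + 11)/6 = 42/6 = 7; σ²_Painting = ((11−3)/6)² = 1.778
te_Flooring = (12 + 4·14 + 22)/6 = 90/6 = 15; σ²_Flooring = ((22−12)/6)² = 2.778
te_Trim work = (6 + 4·9 + 12)/6 = 54/6 = 9; σ²_Trim work = ((12−6)/6)² = 1.000
te_Final inspection = (3 + 4·5 + 19)/6 = 42/6 = 7; σ²_Final inspection = ((19−3)/6)² = 7.111

Forward pass:
ES_Roofing = 0; EF_Roofing = 13
ES_Electrical rough-in = 0; EF_Electrical rough-in = 6
ES_Plumbing rough-in = 0; EF_Plumbing rough-in = 10
ES_HVAC install = 6; EF_HVAC install = 6+13 = 19
ES_Insulation = max(EF_Electrical rough-in=6, EF_Plumbing rough-in=10) = 10; EF_Insulation = 10+12 = 22
ES_Drywall = max(EF_Electrical rough-in=6, EF_Plumbing rough-in=10) = 10; EF_Drywall = 10+9 = 19
ES_Painting = max(EF_Roofing=13, EF_HVAC install=19) = 19; EF_Painting = 19+7 = 26
ES_Flooring = 10; EF_Flooring = 10+15 = 25
ES_Trim work = max(EF_Roofing=13, EF_Electrical rough-in=6) = 13; EF_Trim work = 13+9 = 22
ES_Final inspection = max(EF_Roofing=13, EF_Insulation=22, EF_Drywall=19, EF_Painting=26, EF_Flooring=25, EF_Trim work=22) = 26; EF_Final inspection = 26+7 = 33
Expected project duration μ = 33 hours. Critical path: Electrical rough-in → HVAC install → Painting → Final inspection.

Variance along critical path = 7.111 + 1.000 + 1.778 + 7.111 = 17.000; σ = 4.123 hours.
D = μ + z·σ = 33 + 1.282·4.123 = 38.3 hours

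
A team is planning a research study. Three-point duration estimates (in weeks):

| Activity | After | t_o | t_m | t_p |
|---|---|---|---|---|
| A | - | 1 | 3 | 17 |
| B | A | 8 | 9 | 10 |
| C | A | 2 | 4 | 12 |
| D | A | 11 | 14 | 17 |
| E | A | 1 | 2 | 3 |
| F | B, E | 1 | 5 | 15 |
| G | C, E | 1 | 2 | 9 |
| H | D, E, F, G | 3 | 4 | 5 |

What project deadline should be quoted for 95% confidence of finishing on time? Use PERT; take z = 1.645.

te_A = (1 + 4·3 + 17)/6 = 30/6 = 5; σ²_A = ((17−1)/6)² = 7.111
te_B = (8 + 4·9 + 10)/6 = 54/6 = 9; σ²_B = ((10−8)/6)² = 0.111
te_C = (2 + 4·4 + 12)/6 = 30/6 = 5; σ²_C = ((12−2)/6)² = 2.778
te_D = (11 + 4·14 + 17)/6 = 84/6 = 14; σ²_D = ((17−11)/6)² = 1.000
te_E = (1 + 4·2 + 3)/6 = 12/6 = 2; σ²_E = ((3−1)/6)² = 0.111
te_F = (1 + 4·5 + 15)/6 = 36/6 = 6; σ²_F = ((15−1)/6)² = 5.444
te_G = (1 + 4·2 + 9)/6 = 18/6 = 3; σ²_G = ((9−1)/6)² = 1.778
te_H = (3 + 4·4 + 5)/6 = 24/6 = 4; σ²_H = ((5−3)/6)² = 0.111

Forward pass:
ES_A = 0; EF_A = 5
ES_B = 5; EF_B = 5+9 = 14
ES_C = 5; EF_C = 5+5 = 10
ES_D = 5; EF_D = 5+14 = 19
ES_E = 5; EF_E = 5+2 = 7
ES_F = max(EF_B=14, EF_E=7) = 14; EF_F = 14+6 = 20
ES_G = max(EF_C=10, EF_E=7) = 10; EF_G = 10+3 = 13
ES_H = max(EF_D=19, EF_E=7, EF_F=20, EF_G=13) = 20; EF_H = 20+4 = 24
Expected project duration μ = 24 weeks. Critical path: A → B → F → H.

Variance along critical path = 7.111 + 0.111 + 5.444 + 0.111 = 12.778; σ = 3.575 weeks.
D = μ + z·σ = 24 + 1.645·3.575 = 29.9 weeks

29.9 weeks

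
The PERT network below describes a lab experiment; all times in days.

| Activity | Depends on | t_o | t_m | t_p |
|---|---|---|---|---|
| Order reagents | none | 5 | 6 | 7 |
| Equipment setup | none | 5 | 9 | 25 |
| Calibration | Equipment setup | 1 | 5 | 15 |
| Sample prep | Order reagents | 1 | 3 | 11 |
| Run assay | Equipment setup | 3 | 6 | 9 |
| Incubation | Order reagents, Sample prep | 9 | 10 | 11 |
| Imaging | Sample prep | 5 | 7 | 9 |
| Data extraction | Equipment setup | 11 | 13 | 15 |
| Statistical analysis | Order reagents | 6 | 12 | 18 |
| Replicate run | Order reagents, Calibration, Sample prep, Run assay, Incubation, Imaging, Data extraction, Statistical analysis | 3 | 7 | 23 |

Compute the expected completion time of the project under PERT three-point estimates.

te_Order reagents = (5 + 4·6 + 7)/6 = 36/6 = 6
te_Equipment setup = (5 + 4·9 + 25)/6 = 66/6 = 11
te_Calibration = (1 + 4·5 + 15)/6 = 36/6 = 6
te_Sample prep = (1 + 4·3 + 11)/6 = 24/6 = 4
te_Run assay = (3 + 4·6 + 9)/6 = 36/6 = 6
te_Incubation = (9 + 4·10 + 11)/6 = 60/6 = 10
te_Imaging = (5 + 4·7 + 9)/6 = 42/6 = 7
te_Data extraction = (11 + 4·13 + 15)/6 = 78/6 = 13
te_Statistical analysis = (6 + 4·12 + 18)/6 = 72/6 = 12
te_Replicate run = (3 + 4·7 + 23)/6 = 54/6 = 9

Forward pass:
ES_Order reagents = 0; EF_Order reagents = 6
ES_Equipment setup = 0; EF_Equipment setup = 11
ES_Calibration = 11; EF_Calibration = 11+6 = 17
ES_Sample prep = 6; EF_Sample prep = 6+4 = 10
ES_Run assay = 11; EF_Run assay = 11+6 = 17
ES_Incubation = max(EF_Order reagents=6, EF_Sample prep=10) = 10; EF_Incubation = 10+10 = 20
ES_Imaging = 10; EF_Imaging = 10+7 = 17
ES_Data extraction = 11; EF_Data extraction = 11+13 = 24
ES_Statistical analysis = 6; EF_Statistical analysis = 6+12 = 18
ES_Replicate run = max(EF_Order reagents=6, EF_Calibration=17, EF_Sample prep=10, EF_Run assay=17, EF_Incubation=20, EF_Imaging=17, EF_Data extraction=24, EF_Statistical analysis=18) = 24; EF_Replicate run = 24+9 = 33
Expected project duration μ = 33 days. Critical path: Equipment setup → Data extraction → Replicate run.

33 days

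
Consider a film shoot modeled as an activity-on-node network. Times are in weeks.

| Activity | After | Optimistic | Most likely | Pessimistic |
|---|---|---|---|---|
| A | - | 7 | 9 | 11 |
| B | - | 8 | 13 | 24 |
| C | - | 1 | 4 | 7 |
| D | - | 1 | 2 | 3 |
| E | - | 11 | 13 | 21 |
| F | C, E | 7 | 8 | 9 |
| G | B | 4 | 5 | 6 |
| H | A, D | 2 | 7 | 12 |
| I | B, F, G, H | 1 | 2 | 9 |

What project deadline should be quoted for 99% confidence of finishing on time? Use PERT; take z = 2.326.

te_A = (7 + 4·9 + 11)/6 = 54/6 = 9; σ²_A = ((11−7)/6)² = 0.444
te_B = (8 + 4·13 + 24)/6 = 84/6 = 14; σ²_B = ((24−8)/6)² = 7.111
te_C = (1 + 4·4 + 7)/6 = 24/6 = 4; σ²_C = ((7−1)/6)² = 1.000
te_D = (1 + 4·2 + 3)/6 = 12/6 = 2; σ²_D = ((3−1)/6)² = 0.111
te_E = (11 + 4·13 + 21)/6 = 84/6 = 14; σ²_E = ((21−11)/6)² = 2.778
te_F = (7 + 4·8 + 9)/6 = 48/6 = 8; σ²_F = ((9−7)/6)² = 0.111
te_G = (4 + 4·5 + 6)/6 = 30/6 = 5; σ²_G = ((6−4)/6)² = 0.111
te_H = (2 + 4·7 + 12)/6 = 42/6 = 7; σ²_H = ((12−2)/6)² = 2.778
te_I = (1 + 4·2 + 9)/6 = 18/6 = 3; σ²_I = ((9−1)/6)² = 1.778

Forward pass:
ES_A = 0; EF_A = 9
ES_B = 0; EF_B = 14
ES_C = 0; EF_C = 4
ES_D = 0; EF_D = 2
ES_E = 0; EF_E = 14
ES_F = max(EF_C=4, EF_E=14) = 14; EF_F = 14+8 = 22
ES_G = 14; EF_G = 14+5 = 19
ES_H = max(EF_A=9, EF_D=2) = 9; EF_H = 9+7 = 16
ES_I = max(EF_B=14, EF_F=22, EF_G=19, EF_H=16) = 22; EF_I = 22+3 = 25
Expected project duration μ = 25 weeks. Critical path: E → F → I.

Variance along critical path = 2.778 + 0.111 + 1.778 = 4.667; σ = 2.160 weeks.
D = μ + z·σ = 25 + 2.326·2.160 = 30.0 weeks

30.0 weeks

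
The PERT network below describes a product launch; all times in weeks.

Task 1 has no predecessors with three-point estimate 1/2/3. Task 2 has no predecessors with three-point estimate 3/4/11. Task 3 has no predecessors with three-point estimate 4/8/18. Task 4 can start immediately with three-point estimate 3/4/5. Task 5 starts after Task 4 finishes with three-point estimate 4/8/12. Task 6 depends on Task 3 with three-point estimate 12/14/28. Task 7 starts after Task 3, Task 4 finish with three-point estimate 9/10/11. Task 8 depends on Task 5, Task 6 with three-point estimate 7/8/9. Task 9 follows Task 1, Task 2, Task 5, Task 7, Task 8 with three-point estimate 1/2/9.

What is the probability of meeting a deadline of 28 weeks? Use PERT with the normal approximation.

te_Task 1 = (1 + 4·2 + 3)/6 = 12/6 = 2; σ²_Task 1 = ((3−1)/6)² = 0.111
te_Task 2 = (3 + 4·4 + 11)/6 = 30/6 = 5; σ²_Task 2 = ((11−3)/6)² = 1.778
te_Task 3 = (4 + 4·8 + 18)/6 = 54/6 = 9; σ²_Task 3 = ((18−4)/6)² = 5.444
te_Task 4 = (3 + 4·4 + 5)/6 = 24/6 = 4; σ²_Task 4 = ((5−3)/6)² = 0.111
te_Task 5 = (4 + 4·8 + 12)/6 = 48/6 = 8; σ²_Task 5 = ((12−4)/6)² = 1.778
te_Task 6 = (12 + 4·14 + 28)/6 = 96/6 = 16; σ²_Task 6 = ((28−12)/6)² = 7.111
te_Task 7 = (9 + 4·10 + 11)/6 = 60/6 = 10; σ²_Task 7 = ((11−9)/6)² = 0.111
te_Task 8 = (7 + 4·8 + 9)/6 = 48/6 = 8; σ²_Task 8 = ((9−7)/6)² = 0.111
te_Task 9 = (1 + 4·2 + 9)/6 = 18/6 = 3; σ²_Task 9 = ((9−1)/6)² = 1.778

Forward pass:
ES_Task 1 = 0; EF_Task 1 = 2
ES_Task 2 = 0; EF_Task 2 = 5
ES_Task 3 = 0; EF_Task 3 = 9
ES_Task 4 = 0; EF_Task 4 = 4
ES_Task 5 = 4; EF_Task 5 = 4+8 = 12
ES_Task 6 = 9; EF_Task 6 = 9+16 = 25
ES_Task 7 = max(EF_Task 3=9, EF_Task 4=4) = 9; EF_Task 7 = 9+10 = 19
ES_Task 8 = max(EF_Task 5=12, EF_Task 6=25) = 25; EF_Task 8 = 25+8 = 33
ES_Task 9 = max(EF_Task 1=2, EF_Task 2=5, EF_Task 5=12, EF_Task 7=19, EF_Task 8=33) = 33; EF_Task 9 = 33+3 = 36
Expected project duration μ = 36 weeks. Critical path: Task 3 → Task 6 → Task 8 → Task 9.

Variance along critical path = 5.444 + 7.111 + 0.111 + 1.778 = 14.444; σ = √14.444 = 3.801 weeks.
Z = (28 − 36) / 3.801 = -2.105
P(T ≤ 28) = Φ(-2.105) ≈ 0.018

0.018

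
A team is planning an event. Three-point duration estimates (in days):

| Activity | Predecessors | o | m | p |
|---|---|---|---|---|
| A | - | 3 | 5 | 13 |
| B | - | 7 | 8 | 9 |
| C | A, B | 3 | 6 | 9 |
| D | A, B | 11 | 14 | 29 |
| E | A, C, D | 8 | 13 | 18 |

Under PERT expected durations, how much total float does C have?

10 days

te_A = (3 + 4·5 + 13)/6 = 36/6 = 6
te_B = (7 + 4·8 + 9)/6 = 48/6 = 8
te_C = (3 + 4·6 + 9)/6 = 36/6 = 6
te_D = (11 + 4·14 + 29)/6 = 96/6 = 16
te_E = (8 + 4·13 + 18)/6 = 78/6 = 13

Forward pass:
ES_A = 0; EF_A = 6
ES_B = 0; EF_B = 8
ES_C = max(EF_A=6, EF_B=8) = 8; EF_C = 8+6 = 14
ES_D = max(EF_A=6, EF_B=8) = 8; EF_D = 8+16 = 24
ES_E = max(EF_A=6, EF_C=14, EF_D=24) = 24; EF_E = 24+13 = 37
Expected project duration μ = 37 days. Critical path: B → D → E.

Backward pass:
LF_E = 37; LS_E = 37−13 = 24
LF_D = LS_E = 24; LS_D = 24−16 = 8
LF_C = LS_E = 24; LS_C = 24−6 = 18
LF_B = min(LS_C=18, LS_D=8) = 8; LS_B = 8−8 = 0
LF_A = min(LS_C=18, LS_D=8, LS_E=24) = 8; LS_A = 8−6 = 2
Slack_C = LS_C − ES_C = 18 − 8 = 10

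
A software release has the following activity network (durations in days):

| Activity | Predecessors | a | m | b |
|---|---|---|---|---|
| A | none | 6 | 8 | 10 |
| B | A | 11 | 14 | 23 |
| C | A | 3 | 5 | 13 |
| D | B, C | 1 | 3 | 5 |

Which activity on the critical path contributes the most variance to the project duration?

te_A = (6 + 4·8 + 10)/6 = 48/6 = 8; σ²_A = ((10−6)/6)² = 0.444
te_B = (11 + 4·14 + 23)/6 = 90/6 = 15; σ²_B = ((23−11)/6)² = 4.000
te_C = (3 + 4·5 + 13)/6 = 36/6 = 6; σ²_C = ((13−3)/6)² = 2.778
te_D = (1 + 4·3 + 5)/6 = 18/6 = 3; σ²_D = ((5−1)/6)² = 0.444

Forward pass:
ES_A = 0; EF_A = 8
ES_B = 8; EF_B = 8+15 = 23
ES_C = 8; EF_C = 8+6 = 14
ES_D = max(EF_B=23, EF_C=14) = 23; EF_D = 23+3 = 26
Expected project duration μ = 26 days. Critical path: A → B → D.

Variances on critical path: σ²_A=0.444, σ²_B=4.000, σ²_D=0.444.
Largest is σ²_B = 4.000.

B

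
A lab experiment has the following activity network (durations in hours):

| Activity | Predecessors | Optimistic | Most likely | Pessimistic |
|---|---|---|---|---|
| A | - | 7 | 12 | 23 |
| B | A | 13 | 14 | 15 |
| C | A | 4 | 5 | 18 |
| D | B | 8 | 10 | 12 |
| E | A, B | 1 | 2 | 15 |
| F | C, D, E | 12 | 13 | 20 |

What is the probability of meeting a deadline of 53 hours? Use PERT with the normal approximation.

te_A = (7 + 4·12 + 23)/6 = 78/6 = 13; σ²_A = ((23−7)/6)² = 7.111
te_B = (13 + 4·14 + 15)/6 = 84/6 = 14; σ²_B = ((15−13)/6)² = 0.111
te_C = (4 + 4·5 + 18)/6 = 42/6 = 7; σ²_C = ((18−4)/6)² = 5.444
te_D = (8 + 4·10 + 12)/6 = 60/6 = 10; σ²_D = ((12−8)/6)² = 0.444
te_E = (1 + 4·2 + 15)/6 = 24/6 = 4; σ²_E = ((15−1)/6)² = 5.444
te_F = (12 + 4·13 + 20)/6 = 84/6 = 14; σ²_F = ((20−12)/6)² = 1.778

Forward pass:
ES_A = 0; EF_A = 13
ES_B = 13; EF_B = 13+14 = 27
ES_C = 13; EF_C = 13+7 = 20
ES_D = 27; EF_D = 27+10 = 37
ES_E = max(EF_A=13, EF_B=27) = 27; EF_E = 27+4 = 31
ES_F = max(EF_C=20, EF_D=37, EF_E=31) = 37; EF_F = 37+14 = 51
Expected project duration μ = 51 hours. Critical path: A → B → D → F.

Variance along critical path = 7.111 + 0.111 + 0.444 + 1.778 = 9.444; σ = √9.444 = 3.073 hours.
Z = (53 − 51) / 3.073 = 0.651
P(T ≤ 53) = Φ(0.651) ≈ 0.742

0.742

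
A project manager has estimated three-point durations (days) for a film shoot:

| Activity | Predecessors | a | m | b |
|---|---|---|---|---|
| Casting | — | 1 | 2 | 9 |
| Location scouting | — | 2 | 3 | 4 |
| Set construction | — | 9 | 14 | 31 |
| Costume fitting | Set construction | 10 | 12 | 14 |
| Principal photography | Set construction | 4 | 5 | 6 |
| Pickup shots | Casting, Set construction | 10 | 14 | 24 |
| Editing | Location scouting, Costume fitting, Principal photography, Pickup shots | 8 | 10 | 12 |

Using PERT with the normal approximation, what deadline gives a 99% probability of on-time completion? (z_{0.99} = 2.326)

te_Casting = (1 + 4·2 + 9)/6 = 18/6 = 3; σ²_Casting = ((9−1)/6)² = 1.778
te_Location scouting = (2 + 4·3 + 4)/6 = 18/6 = 3; σ²_Location scouting = ((4−2)/6)² = 0.111
te_Set construction = (9 + 4·14 + 31)/6 = 96/6 = 16; σ²_Set construction = ((31−9)/6)² = 13.444
te_Costume fitting = (10 + 4·12 + 14)/6 = 72/6 = 12; σ²_Costume fitting = ((14−10)/6)² = 0.444
te_Principal photography = (4 + 4·5 + 6)/6 = 30/6 = 5; σ²_Principal photography = ((6−4)/6)² = 0.111
te_Pickup shots = (10 + 4·14 + 24)/6 = 90/6 = 15; σ²_Pickup shots = ((24−10)/6)² = 5.444
te_Editing = (8 + 4·10 + 12)/6 = 60/6 = 10; σ²_Editing = ((12−8)/6)² = 0.444

Forward pass:
ES_Casting = 0; EF_Casting = 3
ES_Location scouting = 0; EF_Location scouting = 3
ES_Set construction = 0; EF_Set construction = 16
ES_Costume fitting = 16; EF_Costume fitting = 16+12 = 28
ES_Principal photography = 16; EF_Principal photography = 16+5 = 21
ES_Pickup shots = max(EF_Casting=3, EF_Set construction=16) = 16; EF_Pickup shots = 16+15 = 31
ES_Editing = max(EF_Location scouting=3, EF_Costume fitting=28, EF_Principal photography=21, EF_Pickup shots=31) = 31; EF_Editing = 31+10 = 41
Expected project duration μ = 41 days. Critical path: Set construction → Pickup shots → Editing.

Variance along critical path = 13.444 + 5.444 + 0.444 = 19.333; σ = 4.397 days.
D = μ + z·σ = 41 + 2.326·4.397 = 51.2 days

51.2 days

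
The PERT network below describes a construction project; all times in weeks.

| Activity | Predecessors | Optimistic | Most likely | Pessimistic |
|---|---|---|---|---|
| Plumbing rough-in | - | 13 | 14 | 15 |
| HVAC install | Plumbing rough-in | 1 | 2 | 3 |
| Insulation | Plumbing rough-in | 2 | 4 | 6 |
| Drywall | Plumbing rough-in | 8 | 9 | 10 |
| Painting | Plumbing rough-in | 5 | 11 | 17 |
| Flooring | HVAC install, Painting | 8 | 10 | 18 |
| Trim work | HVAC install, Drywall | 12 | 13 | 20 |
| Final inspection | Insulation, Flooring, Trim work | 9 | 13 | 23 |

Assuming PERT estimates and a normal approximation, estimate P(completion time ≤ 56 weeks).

te_Plumbing rough-in = (13 + 4·14 + 15)/6 = 84/6 = 14; σ²_Plumbing rough-in = ((15−13)/6)² = 0.111
te_HVAC install = (1 + 4·2 + 3)/6 = 12/6 = 2; σ²_HVAC install = ((3−1)/6)² = 0.111
te_Insulation = (2 + 4·4 + 6)/6 = 24/6 = 4; σ²_Insulation = ((6−2)/6)² = 0.444
te_Drywall = (8 + 4·9 + 10)/6 = 54/6 = 9; σ²_Drywall = ((10−8)/6)² = 0.111
te_Painting = (5 + 4·11 + 17)/6 = 66/6 = 11; σ²_Painting = ((17−5)/6)² = 4.000
te_Flooring = (8 + 4·10 + 18)/6 = 66/6 = 11; σ²_Flooring = ((18−8)/6)² = 2.778
te_Trim work = (12 + 4·13 + 20)/6 = 84/6 = 14; σ²_Trim work = ((20−12)/6)² = 1.778
te_Final inspection = (9 + 4·13 + 23)/6 = 84/6 = 14; σ²_Final inspection = ((23−9)/6)² = 5.444

Forward pass:
ES_Plumbing rough-in = 0; EF_Plumbing rough-in = 14
ES_HVAC install = 14; EF_HVAC install = 14+2 = 16
ES_Insulation = 14; EF_Insulation = 14+4 = 18
ES_Drywall = 14; EF_Drywall = 14+9 = 23
ES_Painting = 14; EF_Painting = 14+11 = 25
ES_Flooring = max(EF_HVAC install=16, EF_Painting=25) = 25; EF_Flooring = 25+11 = 36
ES_Trim work = max(EF_HVAC install=16, EF_Drywall=23) = 23; EF_Trim work = 23+14 = 37
ES_Final inspection = max(EF_Insulation=18, EF_Flooring=36, EF_Trim work=37) = 37; EF_Final inspection = 37+14 = 51
Expected project duration μ = 51 weeks. Critical path: Plumbing rough-in → Drywall → Trim work → Final inspection.

Variance along critical path = 0.111 + 0.111 + 1.778 + 5.444 = 7.444; σ = √7.444 = 2.728 weeks.
Z = (56 − 51) / 2.728 = 1.833
P(T ≤ 56) = Φ(1.833) ≈ 0.967

0.967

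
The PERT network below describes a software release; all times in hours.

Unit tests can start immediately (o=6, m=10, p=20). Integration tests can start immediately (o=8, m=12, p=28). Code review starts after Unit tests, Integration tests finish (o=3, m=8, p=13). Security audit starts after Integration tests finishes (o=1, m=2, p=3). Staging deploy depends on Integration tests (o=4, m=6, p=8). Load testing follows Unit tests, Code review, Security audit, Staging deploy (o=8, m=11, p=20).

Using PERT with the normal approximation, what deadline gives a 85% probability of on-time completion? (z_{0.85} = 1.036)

te_Unit tests = (6 + 4·10 + 20)/6 = 66/6 = 11; σ²_Unit tests = ((20−6)/6)² = 5.444
te_Integration tests = (8 + 4·12 + 28)/6 = 84/6 = 14; σ²_Integration tests = ((28−8)/6)² = 11.111
te_Code review = (3 + 4·8 + 13)/6 = 48/6 = 8; σ²_Code review = ((13−3)/6)² = 2.778
te_Security audit = (1 + 4·2 + 3)/6 = 12/6 = 2; σ²_Security audit = ((3−1)/6)² = 0.111
te_Staging deploy = (4 + 4·6 + 8)/6 = 36/6 = 6; σ²_Staging deploy = ((8−4)/6)² = 0.444
te_Load testing = (8 + 4·11 + 20)/6 = 72/6 = 12; σ²_Load testing = ((20−8)/6)² = 4.000

Forward pass:
ES_Unit tests = 0; EF_Unit tests = 11
ES_Integration tests = 0; EF_Integration tests = 14
ES_Code review = max(EF_Unit tests=11, EF_Integration tests=14) = 14; EF_Code review = 14+8 = 22
ES_Security audit = 14; EF_Security audit = 14+2 = 16
ES_Staging deploy = 14; EF_Staging deploy = 14+6 = 20
ES_Load testing = max(EF_Unit tests=11, EF_Code review=22, EF_Security audit=16, EF_Staging deploy=20) = 22; EF_Load testing = 22+12 = 34
Expected project duration μ = 34 hours. Critical path: Integration tests → Code review → Load testing.

Variance along critical path = 11.111 + 2.778 + 4.000 = 17.889; σ = 4.230 hours.
D = μ + z·σ = 34 + 1.036·4.230 = 38.4 hours

38.4 hours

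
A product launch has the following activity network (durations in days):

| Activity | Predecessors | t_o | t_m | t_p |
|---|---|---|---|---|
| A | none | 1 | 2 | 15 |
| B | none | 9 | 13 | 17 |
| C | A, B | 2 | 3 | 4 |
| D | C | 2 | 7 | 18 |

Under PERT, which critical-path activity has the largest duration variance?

D

te_A = (1 + 4·2 + 15)/6 = 24/6 = 4; σ²_A = ((15−1)/6)² = 5.444
te_B = (9 + 4·13 + 17)/6 = 78/6 = 13; σ²_B = ((17−9)/6)² = 1.778
te_C = (2 + 4·3 + 4)/6 = 18/6 = 3; σ²_C = ((4−2)/6)² = 0.111
te_D = (2 + 4·7 + 18)/6 = 48/6 = 8; σ²_D = ((18−2)/6)² = 7.111

Forward pass:
ES_A = 0; EF_A = 4
ES_B = 0; EF_B = 13
ES_C = max(EF_A=4, EF_B=13) = 13; EF_C = 13+3 = 16
ES_D = 16; EF_D = 16+8 = 24
Expected project duration μ = 24 days. Critical path: B → C → D.

Variances on critical path: σ²_B=1.778, σ²_C=0.111, σ²_D=7.111.
Largest is σ²_D = 7.111.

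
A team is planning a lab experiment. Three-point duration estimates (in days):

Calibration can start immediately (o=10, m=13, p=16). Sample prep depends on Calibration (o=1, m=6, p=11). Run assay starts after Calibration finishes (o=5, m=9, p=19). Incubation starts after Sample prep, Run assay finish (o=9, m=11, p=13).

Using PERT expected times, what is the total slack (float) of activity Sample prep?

te_Calibration = (10 + 4·13 + 16)/6 = 78/6 = 13
te_Sample prep = (1 + 4·6 + 11)/6 = 36/6 = 6
te_Run assay = (5 + 4·9 + 19)/6 = 60/6 = 10
te_Incubation = (9 + 4·11 + 13)/6 = 66/6 = 11

Forward pass:
ES_Calibration = 0; EF_Calibration = 13
ES_Sample prep = 13; EF_Sample prep = 13+6 = 19
ES_Run assay = 13; EF_Run assay = 13+10 = 23
ES_Incubation = max(EF_Sample prep=19, EF_Run assay=23) = 23; EF_Incubation = 23+11 = 34
Expected project duration μ = 34 days. Critical path: Calibration → Run assay → Incubation.

Backward pass:
LF_Incubation = 34; LS_Incubation = 34−11 = 23
LF_Run assay = LS_Incubation = 23; LS_Run assay = 23−10 = 13
LF_Sample prep = LS_Incubation = 23; LS_Sample prep = 23−6 = 17
LF_Calibration = min(LS_Sample prep=17, LS_Run assay=13) = 13; LS_Calibration = 13−13 = 0
Slack_Sample prep = LS_Sample prep − ES_Sample prep = 17 − 13 = 4

4 days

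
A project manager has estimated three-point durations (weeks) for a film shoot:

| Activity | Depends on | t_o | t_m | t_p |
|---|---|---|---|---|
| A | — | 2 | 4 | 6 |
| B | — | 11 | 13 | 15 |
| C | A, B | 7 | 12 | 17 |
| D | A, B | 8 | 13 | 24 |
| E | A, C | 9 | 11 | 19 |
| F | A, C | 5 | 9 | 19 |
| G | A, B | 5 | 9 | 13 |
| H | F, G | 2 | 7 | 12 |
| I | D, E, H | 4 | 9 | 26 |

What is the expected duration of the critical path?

53 weeks

te_A = (2 + 4·4 + 6)/6 = 24/6 = 4
te_B = (11 + 4·13 + 15)/6 = 78/6 = 13
te_C = (7 + 4·12 + 17)/6 = 72/6 = 12
te_D = (8 + 4·13 + 24)/6 = 84/6 = 14
te_E = (9 + 4·11 + 19)/6 = 72/6 = 12
te_F = (5 + 4·9 + 19)/6 = 60/6 = 10
te_G = (5 + 4·9 + 13)/6 = 54/6 = 9
te_H = (2 + 4·7 + 12)/6 = 42/6 = 7
te_I = (4 + 4·9 + 26)/6 = 66/6 = 11

Forward pass:
ES_A = 0; EF_A = 4
ES_B = 0; EF_B = 13
ES_C = max(EF_A=4, EF_B=13) = 13; EF_C = 13+12 = 25
ES_D = max(EF_A=4, EF_B=13) = 13; EF_D = 13+14 = 27
ES_E = max(EF_A=4, EF_C=25) = 25; EF_E = 25+12 = 37
ES_F = max(EF_A=4, EF_C=25) = 25; EF_F = 25+10 = 35
ES_G = max(EF_A=4, EF_B=13) = 13; EF_G = 13+9 = 22
ES_H = max(EF_F=35, EF_G=22) = 35; EF_H = 35+7 = 42
ES_I = max(EF_D=27, EF_E=37, EF_H=42) = 42; EF_I = 42+11 = 53
Expected project duration μ = 53 weeks. Critical path: B → C → F → H → I.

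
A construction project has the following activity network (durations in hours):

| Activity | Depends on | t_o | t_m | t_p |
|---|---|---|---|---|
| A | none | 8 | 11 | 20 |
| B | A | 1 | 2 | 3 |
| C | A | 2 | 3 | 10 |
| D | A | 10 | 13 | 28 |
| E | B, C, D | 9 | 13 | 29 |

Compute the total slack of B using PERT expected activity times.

13 hours

te_A = (8 + 4·11 + 20)/6 = 72/6 = 12
te_B = (1 + 4·2 + 3)/6 = 12/6 = 2
te_C = (2 + 4·3 + 10)/6 = 24/6 = 4
te_D = (10 + 4·13 + 28)/6 = 90/6 = 15
te_E = (9 + 4·13 + 29)/6 = 90/6 = 15

Forward pass:
ES_A = 0; EF_A = 12
ES_B = 12; EF_B = 12+2 = 14
ES_C = 12; EF_C = 12+4 = 16
ES_D = 12; EF_D = 12+15 = 27
ES_E = max(EF_B=14, EF_C=16, EF_D=27) = 27; EF_E = 27+15 = 42
Expected project duration μ = 42 hours. Critical path: A → D → E.

Backward pass:
LF_E = 42; LS_E = 42−15 = 27
LF_D = LS_E = 27; LS_D = 27−15 = 12
LF_C = LS_E = 27; LS_C = 27−4 = 23
LF_B = LS_E = 27; LS_B = 27−2 = 25
LF_A = min(LS_B=25, LS_C=23, LS_D=12) = 12; LS_A = 12−12 = 0
Slack_B = LS_B − ES_B = 25 − 12 = 13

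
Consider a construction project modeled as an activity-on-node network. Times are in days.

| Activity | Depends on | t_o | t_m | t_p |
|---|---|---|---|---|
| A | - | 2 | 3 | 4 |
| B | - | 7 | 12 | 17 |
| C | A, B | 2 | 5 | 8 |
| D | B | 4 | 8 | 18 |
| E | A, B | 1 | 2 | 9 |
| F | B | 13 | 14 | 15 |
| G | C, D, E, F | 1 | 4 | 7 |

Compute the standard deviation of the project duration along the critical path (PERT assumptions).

1.97 days

te_A = (2 + 4·3 + 4)/6 = 18/6 = 3; σ²_A = ((4−2)/6)² = 0.111
te_B = (7 + 4·12 + 17)/6 = 72/6 = 12; σ²_B = ((17−7)/6)² = 2.778
te_C = (2 + 4·5 + 8)/6 = 30/6 = 5; σ²_C = ((8−2)/6)² = 1.000
te_D = (4 + 4·8 + 18)/6 = 54/6 = 9; σ²_D = ((18−4)/6)² = 5.444
te_E = (1 + 4·2 + 9)/6 = 18/6 = 3; σ²_E = ((9−1)/6)² = 1.778
te_F = (13 + 4·14 + 15)/6 = 84/6 = 14; σ²_F = ((15−13)/6)² = 0.111
te_G = (1 + 4·4 + 7)/6 = 24/6 = 4; σ²_G = ((7−1)/6)² = 1.000

Forward pass:
ES_A = 0; EF_A = 3
ES_B = 0; EF_B = 12
ES_C = max(EF_A=3, EF_B=12) = 12; EF_C = 12+5 = 17
ES_D = 12; EF_D = 12+9 = 21
ES_E = max(EF_A=3, EF_B=12) = 12; EF_E = 12+3 = 15
ES_F = 12; EF_F = 12+14 = 26
ES_G = max(EF_C=17, EF_D=21, EF_E=15, EF_F=26) = 26; EF_G = 26+4 = 30
Expected project duration μ = 30 days. Critical path: B → F → G.

Variance along critical path = 2.778 + 0.111 + 1.000 = 3.889
σ = √3.889 = 1.972 days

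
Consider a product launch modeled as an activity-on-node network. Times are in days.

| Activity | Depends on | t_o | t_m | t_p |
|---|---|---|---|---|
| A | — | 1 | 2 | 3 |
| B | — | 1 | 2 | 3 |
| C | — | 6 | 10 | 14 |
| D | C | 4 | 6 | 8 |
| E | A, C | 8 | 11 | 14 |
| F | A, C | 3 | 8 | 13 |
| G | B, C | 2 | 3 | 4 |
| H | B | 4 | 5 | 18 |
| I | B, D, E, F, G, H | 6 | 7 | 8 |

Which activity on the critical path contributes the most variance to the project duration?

C

te_A = (1 + 4·2 + 3)/6 = 12/6 = 2; σ²_A = ((3−1)/6)² = 0.111
te_B = (1 + 4·2 + 3)/6 = 12/6 = 2; σ²_B = ((3−1)/6)² = 0.111
te_C = (6 + 4·10 + 14)/6 = 60/6 = 10; σ²_C = ((14−6)/6)² = 1.778
te_D = (4 + 4·6 + 8)/6 = 36/6 = 6; σ²_D = ((8−4)/6)² = 0.444
te_E = (8 + 4·11 + 14)/6 = 66/6 = 11; σ²_E = ((14−8)/6)² = 1.000
te_F = (3 + 4·8 + 13)/6 = 48/6 = 8; σ²_F = ((13−3)/6)² = 2.778
te_G = (2 + 4·3 + 4)/6 = 18/6 = 3; σ²_G = ((4−2)/6)² = 0.111
te_H = (4 + 4·5 + 18)/6 = 42/6 = 7; σ²_H = ((18−4)/6)² = 5.444
te_I = (6 + 4·7 + 8)/6 = 42/6 = 7; σ²_I = ((8−6)/6)² = 0.111

Forward pass:
ES_A = 0; EF_A = 2
ES_B = 0; EF_B = 2
ES_C = 0; EF_C = 10
ES_D = 10; EF_D = 10+6 = 16
ES_E = max(EF_A=2, EF_C=10) = 10; EF_E = 10+11 = 21
ES_F = max(EF_A=2, EF_C=10) = 10; EF_F = 10+8 = 18
ES_G = max(EF_B=2, EF_C=10) = 10; EF_G = 10+3 = 13
ES_H = 2; EF_H = 2+7 = 9
ES_I = max(EF_B=2, EF_D=16, EF_E=21, EF_F=18, EF_G=13, EF_H=9) = 21; EF_I = 21+7 = 28
Expected project duration μ = 28 days. Critical path: C → E → I.

Variances on critical path: σ²_C=1.778, σ²_E=1.000, σ²_I=0.111.
Largest is σ²_C = 1.778.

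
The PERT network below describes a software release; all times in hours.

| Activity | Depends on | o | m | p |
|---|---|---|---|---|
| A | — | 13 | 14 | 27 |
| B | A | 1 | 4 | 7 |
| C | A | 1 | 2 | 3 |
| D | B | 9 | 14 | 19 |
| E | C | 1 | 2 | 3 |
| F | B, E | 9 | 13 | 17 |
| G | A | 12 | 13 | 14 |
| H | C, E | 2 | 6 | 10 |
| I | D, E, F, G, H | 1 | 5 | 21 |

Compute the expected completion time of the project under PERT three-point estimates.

41 hours

te_A = (13 + 4·14 + 27)/6 = 96/6 = 16
te_B = (1 + 4·4 + 7)/6 = 24/6 = 4
te_C = (1 + 4·2 + 3)/6 = 12/6 = 2
te_D = (9 + 4·14 + 19)/6 = 84/6 = 14
te_E = (1 + 4·2 + 3)/6 = 12/6 = 2
te_F = (9 + 4·13 + 17)/6 = 78/6 = 13
te_G = (12 + 4·13 + 14)/6 = 78/6 = 13
te_H = (2 + 4·6 + 10)/6 = 36/6 = 6
te_I = (1 + 4·5 + 21)/6 = 42/6 = 7

Forward pass:
ES_A = 0; EF_A = 16
ES_B = 16; EF_B = 16+4 = 20
ES_C = 16; EF_C = 16+2 = 18
ES_D = 20; EF_D = 20+14 = 34
ES_E = 18; EF_E = 18+2 = 20
ES_F = max(EF_B=20, EF_E=20) = 20; EF_F = 20+13 = 33
ES_G = 16; EF_G = 16+13 = 29
ES_H = max(EF_C=18, EF_E=20) = 20; EF_H = 20+6 = 26
ES_I = max(EF_D=34, EF_E=20, EF_F=33, EF_G=29, EF_H=26) = 34; EF_I = 34+7 = 41
Expected project duration μ = 41 hours. Critical path: A → B → D → I.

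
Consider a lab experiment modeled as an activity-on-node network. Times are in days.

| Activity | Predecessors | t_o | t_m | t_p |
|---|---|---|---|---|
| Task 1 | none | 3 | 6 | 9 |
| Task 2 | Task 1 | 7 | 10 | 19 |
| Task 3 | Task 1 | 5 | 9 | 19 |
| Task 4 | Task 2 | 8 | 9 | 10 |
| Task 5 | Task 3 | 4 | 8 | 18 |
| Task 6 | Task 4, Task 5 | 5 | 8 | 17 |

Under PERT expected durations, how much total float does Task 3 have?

te_Task 1 = (3 + 4·6 + 9)/6 = 36/6 = 6
te_Task 2 = (7 + 4·10 + 19)/6 = 66/6 = 11
te_Task 3 = (5 + 4·9 + 19)/6 = 60/6 = 10
te_Task 4 = (8 + 4·9 + 10)/6 = 54/6 = 9
te_Task 5 = (4 + 4·8 + 18)/6 = 54/6 = 9
te_Task 6 = (5 + 4·8 + 17)/6 = 54/6 = 9

Forward pass:
ES_Task 1 = 0; EF_Task 1 = 6
ES_Task 2 = 6; EF_Task 2 = 6+11 = 17
ES_Task 3 = 6; EF_Task 3 = 6+10 = 16
ES_Task 4 = 17; EF_Task 4 = 17+9 = 26
ES_Task 5 = 16; EF_Task 5 = 16+9 = 25
ES_Task 6 = max(EF_Task 4=26, EF_Task 5=25) = 26; EF_Task 6 = 26+9 = 35
Expected project duration μ = 35 days. Critical path: Task 1 → Task 2 → Task 4 → Task 6.

Backward pass:
LF_Task 6 = 35; LS_Task 6 = 35−9 = 26
LF_Task 5 = LS_Task 6 = 26; LS_Task 5 = 26−9 = 17
LF_Task 4 = LS_Task 6 = 26; LS_Task 4 = 26−9 = 17
LF_Task 3 = LS_Task 5 = 17; LS_Task 3 = 17−10 = 7
LF_Task 2 = LS_Task 4 = 17; LS_Task 2 = 17−11 = 6
LF_Task 1 = min(LS_Task 2=6, LS_Task 3=7) = 6; LS_Task 1 = 6−6 = 0
Slack_Task 3 = LS_Task 3 − ES_Task 3 = 7 − 6 = 1

1 days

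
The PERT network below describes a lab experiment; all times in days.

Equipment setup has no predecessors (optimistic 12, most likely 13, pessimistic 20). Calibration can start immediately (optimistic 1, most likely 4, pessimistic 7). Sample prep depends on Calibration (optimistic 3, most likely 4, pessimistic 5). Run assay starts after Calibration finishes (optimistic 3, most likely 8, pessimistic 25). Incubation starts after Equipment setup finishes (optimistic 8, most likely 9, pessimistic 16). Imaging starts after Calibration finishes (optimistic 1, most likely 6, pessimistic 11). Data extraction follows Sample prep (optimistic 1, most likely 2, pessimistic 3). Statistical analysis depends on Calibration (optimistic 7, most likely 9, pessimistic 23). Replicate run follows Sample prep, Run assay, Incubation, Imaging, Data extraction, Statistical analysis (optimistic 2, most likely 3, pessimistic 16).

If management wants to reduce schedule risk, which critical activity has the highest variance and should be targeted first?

Replicate run

te_Equipment setup = (12 + 4·13 + 20)/6 = 84/6 = 14; σ²_Equipment setup = ((20−12)/6)² = 1.778
te_Calibration = (1 + 4·4 + 7)/6 = 24/6 = 4; σ²_Calibration = ((7−1)/6)² = 1.000
te_Sample prep = (3 + 4·4 + 5)/6 = 24/6 = 4; σ²_Sample prep = ((5−3)/6)² = 0.111
te_Run assay = (3 + 4·8 + 25)/6 = 60/6 = 10; σ²_Run assay = ((25−3)/6)² = 13.444
te_Incubation = (8 + 4·9 + 16)/6 = 60/6 = 10; σ²_Incubation = ((16−8)/6)² = 1.778
te_Imaging = (1 + 4·6 + 11)/6 = 36/6 = 6; σ²_Imaging = ((11−1)/6)² = 2.778
te_Data extraction = (1 + 4·2 + 3)/6 = 12/6 = 2; σ²_Data extraction = ((3−1)/6)² = 0.111
te_Statistical analysis = (7 + 4·9 + 23)/6 = 66/6 = 11; σ²_Statistical analysis = ((23−7)/6)² = 7.111
te_Replicate run = (2 + 4·3 + 16)/6 = 30/6 = 5; σ²_Replicate run = ((16−2)/6)² = 5.444

Forward pass:
ES_Equipment setup = 0; EF_Equipment setup = 14
ES_Calibration = 0; EF_Calibration = 4
ES_Sample prep = 4; EF_Sample prep = 4+4 = 8
ES_Run assay = 4; EF_Run assay = 4+10 = 14
ES_Incubation = 14; EF_Incubation = 14+10 = 24
ES_Imaging = 4; EF_Imaging = 4+6 = 10
ES_Data extraction = 8; EF_Data extraction = 8+2 = 10
ES_Statistical analysis = 4; EF_Statistical analysis = 4+11 = 15
ES_Replicate run = max(EF_Sample prep=8, EF_Run assay=14, EF_Incubation=24, EF_Imaging=10, EF_Data extraction=10, EF_Statistical analysis=15) = 24; EF_Replicate run = 24+5 = 29
Expected project duration μ = 29 days. Critical path: Equipment setup → Incubation → Replicate run.

Variances on critical path: σ²_Equipment setup=1.778, σ²_Incubation=1.778, σ²_Replicate run=5.444.
Largest is σ²_Replicate run = 5.444.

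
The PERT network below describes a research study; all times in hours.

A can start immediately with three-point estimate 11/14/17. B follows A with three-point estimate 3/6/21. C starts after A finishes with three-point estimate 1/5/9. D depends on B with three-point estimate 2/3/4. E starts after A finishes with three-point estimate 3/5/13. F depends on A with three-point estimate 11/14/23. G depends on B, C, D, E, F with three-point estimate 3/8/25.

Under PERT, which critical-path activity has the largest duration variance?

te_A = (11 + 4·14 + 17)/6 = 84/6 = 14; σ²_A = ((17−11)/6)² = 1.000
te_B = (3 + 4·6 + 21)/6 = 48/6 = 8; σ²_B = ((21−3)/6)² = 9.000
te_C = (1 + 4·5 + 9)/6 = 30/6 = 5; σ²_C = ((9−1)/6)² = 1.778
te_D = (2 + 4·3 + 4)/6 = 18/6 = 3; σ²_D = ((4−2)/6)² = 0.111
te_E = (3 + 4·5 + 13)/6 = 36/6 = 6; σ²_E = ((13−3)/6)² = 2.778
te_F = (11 + 4·14 + 23)/6 = 90/6 = 15; σ²_F = ((23−11)/6)² = 4.000
te_G = (3 + 4·8 + 25)/6 = 60/6 = 10; σ²_G = ((25−3)/6)² = 13.444

Forward pass:
ES_A = 0; EF_A = 14
ES_B = 14; EF_B = 14+8 = 22
ES_C = 14; EF_C = 14+5 = 19
ES_D = 22; EF_D = 22+3 = 25
ES_E = 14; EF_E = 14+6 = 20
ES_F = 14; EF_F = 14+15 = 29
ES_G = max(EF_B=22, EF_C=19, EF_D=25, EF_E=20, EF_F=29) = 29; EF_G = 29+10 = 39
Expected project duration μ = 39 hours. Critical path: A → F → G.

Variances on critical path: σ²_A=1.000, σ²_F=4.000, σ²_G=13.444.
Largest is σ²_G = 13.444.

G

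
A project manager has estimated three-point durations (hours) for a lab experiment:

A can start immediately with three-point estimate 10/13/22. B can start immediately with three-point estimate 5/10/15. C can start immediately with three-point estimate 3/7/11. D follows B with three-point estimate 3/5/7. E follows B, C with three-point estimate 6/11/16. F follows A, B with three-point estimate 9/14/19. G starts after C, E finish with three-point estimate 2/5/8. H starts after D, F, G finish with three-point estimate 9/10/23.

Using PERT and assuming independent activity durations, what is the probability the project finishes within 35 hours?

0.076

te_A = (10 + 4·13 + 22)/6 = 84/6 = 14; σ²_A = ((22−10)/6)² = 4.000
te_B = (5 + 4·10 + 15)/6 = 60/6 = 10; σ²_B = ((15−5)/6)² = 2.778
te_C = (3 + 4·7 + 11)/6 = 42/6 = 7; σ²_C = ((11−3)/6)² = 1.778
te_D = (3 + 4·5 + 7)/6 = 30/6 = 5; σ²_D = ((7−3)/6)² = 0.444
te_E = (6 + 4·11 + 16)/6 = 66/6 = 11; σ²_E = ((16−6)/6)² = 2.778
te_F = (9 + 4·14 + 19)/6 = 84/6 = 14; σ²_F = ((19−9)/6)² = 2.778
te_G = (2 + 4·5 + 8)/6 = 30/6 = 5; σ²_G = ((8−2)/6)² = 1.000
te_H = (9 + 4·10 + 23)/6 = 72/6 = 12; σ²_H = ((23−9)/6)² = 5.444

Forward pass:
ES_A = 0; EF_A = 14
ES_B = 0; EF_B = 10
ES_C = 0; EF_C = 7
ES_D = 10; EF_D = 10+5 = 15
ES_E = max(EF_B=10, EF_C=7) = 10; EF_E = 10+11 = 21
ES_F = max(EF_A=14, EF_B=10) = 14; EF_F = 14+14 = 28
ES_G = max(EF_C=7, EF_E=21) = 21; EF_G = 21+5 = 26
ES_H = max(EF_D=15, EF_F=28, EF_G=26) = 28; EF_H = 28+12 = 40
Expected project duration μ = 40 hours. Critical path: A → F → H.

Variance along critical path = 4.000 + 2.778 + 5.444 = 12.222; σ = √12.222 = 3.496 hours.
Z = (35 − 40) / 3.496 = -1.430
P(T ≤ 35) = Φ(-1.430) ≈ 0.076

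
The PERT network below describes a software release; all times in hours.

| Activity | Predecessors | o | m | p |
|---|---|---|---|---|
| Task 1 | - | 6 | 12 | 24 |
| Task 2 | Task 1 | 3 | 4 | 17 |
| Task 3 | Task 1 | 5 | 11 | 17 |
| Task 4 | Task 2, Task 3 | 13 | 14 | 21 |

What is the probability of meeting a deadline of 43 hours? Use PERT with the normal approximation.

te_Task 1 = (6 + 4·12 + 24)/6 = 78/6 = 13; σ²_Task 1 = ((24−6)/6)² = 9.000
te_Task 2 = (3 + 4·4 + 17)/6 = 36/6 = 6; σ²_Task 2 = ((17−3)/6)² = 5.444
te_Task 3 = (5 + 4·11 + 17)/6 = 66/6 = 11; σ²_Task 3 = ((17−5)/6)² = 4.000
te_Task 4 = (13 + 4·14 + 21)/6 = 90/6 = 15; σ²_Task 4 = ((21−13)/6)² = 1.778

Forward pass:
ES_Task 1 = 0; EF_Task 1 = 13
ES_Task 2 = 13; EF_Task 2 = 13+6 = 19
ES_Task 3 = 13; EF_Task 3 = 13+11 = 24
ES_Task 4 = max(EF_Task 2=19, EF_Task 3=24) = 24; EF_Task 4 = 24+15 = 39
Expected project duration μ = 39 hours. Critical path: Task 1 → Task 3 → Task 4.

Variance along critical path = 9.000 + 4.000 + 1.778 = 14.778; σ = √14.778 = 3.844 hours.
Z = (43 − 39) / 3.844 = 1.041
P(T ≤ 43) = Φ(1.041) ≈ 0.851

0.851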